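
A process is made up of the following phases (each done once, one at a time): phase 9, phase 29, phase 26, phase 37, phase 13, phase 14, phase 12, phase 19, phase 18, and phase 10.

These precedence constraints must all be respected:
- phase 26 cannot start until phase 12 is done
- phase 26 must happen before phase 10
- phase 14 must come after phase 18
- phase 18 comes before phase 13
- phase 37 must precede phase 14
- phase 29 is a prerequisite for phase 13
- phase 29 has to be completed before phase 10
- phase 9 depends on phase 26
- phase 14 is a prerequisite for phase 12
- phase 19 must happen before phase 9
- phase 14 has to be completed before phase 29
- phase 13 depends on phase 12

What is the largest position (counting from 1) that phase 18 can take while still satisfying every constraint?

Following every chain forward from phase 18, the phases that must come later are phase 9, phase 29, phase 26, phase 13, phase 14, phase 12, phase 10 — 7 of them.
With 7 mandatory successors out of 10 phases total, the latest slot for phase 18 is 10−7 = 3, and it's reachable by doing all non-successors before phase 18.

3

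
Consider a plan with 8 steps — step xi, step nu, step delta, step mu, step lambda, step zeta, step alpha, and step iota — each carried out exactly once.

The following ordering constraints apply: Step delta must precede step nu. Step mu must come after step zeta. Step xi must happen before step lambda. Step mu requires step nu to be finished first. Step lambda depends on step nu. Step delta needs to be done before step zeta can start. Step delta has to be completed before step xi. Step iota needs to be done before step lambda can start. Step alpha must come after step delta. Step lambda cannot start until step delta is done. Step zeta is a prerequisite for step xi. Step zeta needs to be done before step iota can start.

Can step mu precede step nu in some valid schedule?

No

The constraints give a chain step nu → step mu, which forces step nu before step mu.
So no valid ordering can have step mu before step nu.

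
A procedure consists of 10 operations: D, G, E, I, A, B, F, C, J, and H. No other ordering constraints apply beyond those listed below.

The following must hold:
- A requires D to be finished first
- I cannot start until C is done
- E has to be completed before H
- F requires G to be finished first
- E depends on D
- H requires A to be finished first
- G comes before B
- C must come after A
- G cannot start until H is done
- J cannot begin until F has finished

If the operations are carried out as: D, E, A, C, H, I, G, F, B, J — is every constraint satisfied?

Checking each listed constraint against this order: for instance, E is in position 2 and H in position 5, so that constraint holds — and the remaining constraints check out the same way.

Yes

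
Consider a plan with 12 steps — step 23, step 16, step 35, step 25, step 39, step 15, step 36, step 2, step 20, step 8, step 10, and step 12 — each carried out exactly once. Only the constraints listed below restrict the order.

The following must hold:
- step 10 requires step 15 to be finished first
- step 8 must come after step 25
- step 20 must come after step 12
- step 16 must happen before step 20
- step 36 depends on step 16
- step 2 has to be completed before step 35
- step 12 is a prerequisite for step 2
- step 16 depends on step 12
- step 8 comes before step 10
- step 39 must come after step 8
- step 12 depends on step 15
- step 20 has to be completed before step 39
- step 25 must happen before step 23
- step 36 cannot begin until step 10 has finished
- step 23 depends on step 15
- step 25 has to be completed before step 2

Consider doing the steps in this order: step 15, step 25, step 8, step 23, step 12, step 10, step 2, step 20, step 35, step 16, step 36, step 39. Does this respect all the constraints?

Here step 16 comes after step 20.
But one of the constraints requires step 16 before step 20, so this ordering violates it.

No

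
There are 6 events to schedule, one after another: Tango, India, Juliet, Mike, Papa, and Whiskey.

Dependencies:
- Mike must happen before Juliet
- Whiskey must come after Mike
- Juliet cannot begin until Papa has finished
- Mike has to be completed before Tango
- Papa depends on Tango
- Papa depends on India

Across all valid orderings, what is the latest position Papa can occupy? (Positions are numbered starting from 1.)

5

The only event forced after Papa (directly or by a chain) is Juliet.
With 1 mandatory successor out of 6 events total, the latest slot for Papa is 6−1 = 5, and it's reachable by doing all non-successors before Papa.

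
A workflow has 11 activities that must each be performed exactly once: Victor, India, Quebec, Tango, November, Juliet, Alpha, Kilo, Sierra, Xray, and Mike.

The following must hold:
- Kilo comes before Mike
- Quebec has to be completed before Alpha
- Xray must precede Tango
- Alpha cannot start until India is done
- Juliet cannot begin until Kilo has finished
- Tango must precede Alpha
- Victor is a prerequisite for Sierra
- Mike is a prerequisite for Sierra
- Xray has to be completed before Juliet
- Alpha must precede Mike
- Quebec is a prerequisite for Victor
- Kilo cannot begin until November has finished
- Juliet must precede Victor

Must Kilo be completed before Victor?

Tracing the constraints gives a chain: Kilo → Juliet → Victor.
That forces Kilo before Victor in every valid schedule.

Yes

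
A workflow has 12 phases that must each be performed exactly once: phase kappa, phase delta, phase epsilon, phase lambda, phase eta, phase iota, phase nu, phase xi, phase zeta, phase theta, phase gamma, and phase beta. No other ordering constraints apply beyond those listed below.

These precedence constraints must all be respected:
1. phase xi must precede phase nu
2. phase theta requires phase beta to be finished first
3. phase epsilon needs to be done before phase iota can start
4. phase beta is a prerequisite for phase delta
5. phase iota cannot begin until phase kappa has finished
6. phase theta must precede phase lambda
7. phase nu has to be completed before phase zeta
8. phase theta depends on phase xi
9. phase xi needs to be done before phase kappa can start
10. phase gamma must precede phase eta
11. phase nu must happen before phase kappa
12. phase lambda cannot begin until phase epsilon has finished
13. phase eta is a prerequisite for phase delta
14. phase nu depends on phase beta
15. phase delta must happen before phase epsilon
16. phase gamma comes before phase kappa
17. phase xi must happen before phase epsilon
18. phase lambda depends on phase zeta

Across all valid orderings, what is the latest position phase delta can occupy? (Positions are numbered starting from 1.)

9

Every phase that must follow phase delta has to come after it. Tracing all chains starting from phase delta, those phases are: phase epsilon, phase lambda, phase iota — 3 in total.
With 3 mandatory successors out of 12 phases total, the latest slot for phase delta is 12−3 = 9, and it's reachable by doing all non-successors before phase delta.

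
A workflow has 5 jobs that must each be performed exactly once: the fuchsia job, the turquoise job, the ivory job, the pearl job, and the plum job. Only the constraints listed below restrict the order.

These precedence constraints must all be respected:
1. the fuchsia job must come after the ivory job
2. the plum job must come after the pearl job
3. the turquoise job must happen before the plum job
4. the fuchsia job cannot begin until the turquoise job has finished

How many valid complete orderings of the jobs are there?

16

3 jobs have no prerequisites (the turquoise job, the ivory job, the pearl job), so any of them could come first.
Counting all ways to extend the partial order to a total order gives 16.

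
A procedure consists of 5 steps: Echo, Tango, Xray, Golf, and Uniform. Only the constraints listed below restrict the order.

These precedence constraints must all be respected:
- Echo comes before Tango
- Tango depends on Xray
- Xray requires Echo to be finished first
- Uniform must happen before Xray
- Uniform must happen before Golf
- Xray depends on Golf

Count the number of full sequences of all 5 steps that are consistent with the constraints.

2 steps have no prerequisites (Echo, Uniform), so any of them could come first.
Enumerating by repeatedly choosing an available step (one whose prerequisites are all placed) gives 3 distinct complete orderings.

3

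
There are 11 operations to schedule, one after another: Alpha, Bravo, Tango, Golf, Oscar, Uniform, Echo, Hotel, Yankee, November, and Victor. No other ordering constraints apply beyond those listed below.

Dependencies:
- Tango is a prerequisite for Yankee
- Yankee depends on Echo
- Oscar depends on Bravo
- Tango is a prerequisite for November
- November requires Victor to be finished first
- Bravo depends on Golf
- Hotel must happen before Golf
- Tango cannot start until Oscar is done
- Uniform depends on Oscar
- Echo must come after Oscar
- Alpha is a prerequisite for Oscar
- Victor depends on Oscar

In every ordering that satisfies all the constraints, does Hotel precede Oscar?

Yes

Following the dependencies: Hotel → Golf → Bravo → Oscar.
Hence Hotel necessarily comes before Oscar.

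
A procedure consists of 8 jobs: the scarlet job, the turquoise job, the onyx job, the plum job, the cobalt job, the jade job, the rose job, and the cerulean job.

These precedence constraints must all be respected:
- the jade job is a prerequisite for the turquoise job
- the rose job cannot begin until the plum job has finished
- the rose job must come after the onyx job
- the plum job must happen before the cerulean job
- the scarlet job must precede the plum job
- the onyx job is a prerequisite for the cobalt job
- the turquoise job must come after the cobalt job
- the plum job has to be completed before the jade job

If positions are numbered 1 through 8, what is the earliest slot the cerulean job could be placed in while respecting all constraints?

Working backwards through the constraints from the cerulean job, its full set of required predecessors is the scarlet job, the plum job — 2 of them.
So at minimum 2 jobs come before the cerulean job, putting the cerulean job no earlier than position 3. That position is achievable by scheduling exactly those predecessors first.

3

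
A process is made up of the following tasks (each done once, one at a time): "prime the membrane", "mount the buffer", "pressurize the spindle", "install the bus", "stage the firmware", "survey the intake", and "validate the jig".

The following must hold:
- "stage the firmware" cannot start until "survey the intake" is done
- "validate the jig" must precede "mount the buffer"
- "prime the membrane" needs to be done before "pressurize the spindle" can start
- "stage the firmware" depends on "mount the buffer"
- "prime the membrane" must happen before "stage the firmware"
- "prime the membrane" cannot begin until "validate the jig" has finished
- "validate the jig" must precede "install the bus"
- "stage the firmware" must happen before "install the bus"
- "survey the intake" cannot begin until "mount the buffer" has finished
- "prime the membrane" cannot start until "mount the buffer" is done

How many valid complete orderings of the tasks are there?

"validate the jig" is the only task with nothing required before it, so every ordering starts there.
Systematically extending each partial ordering one task at a time and counting, there are 7 complete orderings.

7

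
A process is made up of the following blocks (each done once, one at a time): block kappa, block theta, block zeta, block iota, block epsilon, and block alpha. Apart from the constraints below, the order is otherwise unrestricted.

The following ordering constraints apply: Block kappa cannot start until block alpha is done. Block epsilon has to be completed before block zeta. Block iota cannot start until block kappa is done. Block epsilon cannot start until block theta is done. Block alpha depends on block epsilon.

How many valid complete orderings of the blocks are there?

Only block theta has no prerequisites, so it must go first.
Systematically extending each partial ordering one block at a time and counting, there are 4 complete orderings.

4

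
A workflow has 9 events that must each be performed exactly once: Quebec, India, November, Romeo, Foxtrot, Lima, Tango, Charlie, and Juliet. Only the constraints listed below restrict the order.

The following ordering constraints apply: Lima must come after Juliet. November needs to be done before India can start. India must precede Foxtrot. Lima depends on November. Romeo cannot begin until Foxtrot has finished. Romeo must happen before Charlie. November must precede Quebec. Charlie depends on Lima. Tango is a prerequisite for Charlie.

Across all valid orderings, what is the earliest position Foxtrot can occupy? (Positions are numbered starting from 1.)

Every event that must precede Foxtrot has to come before it. Tracing all chains that end at Foxtrot, those events are: India, November — 2 in total.
So at minimum 2 events come before Foxtrot, putting Foxtrot no earlier than position 3. That position is achievable by scheduling exactly those predecessors first.

3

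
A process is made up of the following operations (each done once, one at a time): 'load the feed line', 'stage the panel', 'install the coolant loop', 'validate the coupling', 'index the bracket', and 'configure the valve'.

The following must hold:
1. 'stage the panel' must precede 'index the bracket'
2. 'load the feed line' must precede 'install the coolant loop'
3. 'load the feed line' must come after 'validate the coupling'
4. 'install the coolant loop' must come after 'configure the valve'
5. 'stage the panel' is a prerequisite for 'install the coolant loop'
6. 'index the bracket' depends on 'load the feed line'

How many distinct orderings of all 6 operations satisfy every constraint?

3 operations have no prerequisites ('stage the panel', 'validate the coupling', 'configure the valve'), so any of them could come first.
Systematically extending each partial ordering one operation at a time and counting, there are 27 complete orderings.

27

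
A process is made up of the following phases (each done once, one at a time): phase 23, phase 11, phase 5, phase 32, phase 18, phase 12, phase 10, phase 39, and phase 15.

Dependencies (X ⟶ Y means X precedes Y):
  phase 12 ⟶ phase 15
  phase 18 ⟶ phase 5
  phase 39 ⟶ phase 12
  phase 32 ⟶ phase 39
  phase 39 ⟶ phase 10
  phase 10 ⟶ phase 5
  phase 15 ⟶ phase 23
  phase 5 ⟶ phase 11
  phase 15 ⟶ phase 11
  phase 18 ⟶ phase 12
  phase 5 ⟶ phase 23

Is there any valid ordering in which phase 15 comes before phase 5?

Nothing in the constraints forces phase 5 before phase 15 — there is no chain from phase 5 to phase 15.
That means at least one valid schedule has phase 15 before phase 5.

Yes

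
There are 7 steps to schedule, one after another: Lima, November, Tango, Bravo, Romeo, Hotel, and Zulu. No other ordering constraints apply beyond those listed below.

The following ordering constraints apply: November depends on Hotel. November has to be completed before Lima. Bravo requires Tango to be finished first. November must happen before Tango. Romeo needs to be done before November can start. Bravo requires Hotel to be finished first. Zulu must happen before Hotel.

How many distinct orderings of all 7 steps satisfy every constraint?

9

2 steps have no prerequisites (Romeo, Zulu), so any of them could come first.
Systematically extending each partial ordering one step at a time and counting, there are 9 complete orderings.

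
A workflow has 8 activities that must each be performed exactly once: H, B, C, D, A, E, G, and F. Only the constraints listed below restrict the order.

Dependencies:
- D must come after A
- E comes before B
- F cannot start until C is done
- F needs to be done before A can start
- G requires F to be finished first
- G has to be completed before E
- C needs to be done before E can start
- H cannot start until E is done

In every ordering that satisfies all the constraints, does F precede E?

Chaining the stated constraints: F → G → E.
That forces F before E in every valid schedule.

Yes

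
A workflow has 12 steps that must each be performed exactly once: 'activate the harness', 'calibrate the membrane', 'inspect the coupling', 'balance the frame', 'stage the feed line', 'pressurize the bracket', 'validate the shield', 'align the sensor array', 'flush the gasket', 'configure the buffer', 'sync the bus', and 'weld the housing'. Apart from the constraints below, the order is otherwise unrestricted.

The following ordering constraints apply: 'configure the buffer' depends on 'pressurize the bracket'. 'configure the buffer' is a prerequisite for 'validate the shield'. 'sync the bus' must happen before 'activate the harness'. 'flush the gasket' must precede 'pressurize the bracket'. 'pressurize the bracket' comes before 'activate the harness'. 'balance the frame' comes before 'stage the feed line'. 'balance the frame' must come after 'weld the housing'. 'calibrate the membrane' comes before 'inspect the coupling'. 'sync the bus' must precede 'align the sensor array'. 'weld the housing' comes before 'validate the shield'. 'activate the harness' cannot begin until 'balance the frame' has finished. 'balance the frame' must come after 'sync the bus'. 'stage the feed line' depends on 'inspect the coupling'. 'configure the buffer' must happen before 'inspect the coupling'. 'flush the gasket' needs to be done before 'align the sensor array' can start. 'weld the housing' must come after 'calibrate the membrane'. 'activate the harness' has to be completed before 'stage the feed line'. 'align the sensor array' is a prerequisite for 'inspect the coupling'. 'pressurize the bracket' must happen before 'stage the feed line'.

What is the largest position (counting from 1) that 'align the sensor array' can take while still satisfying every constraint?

10

Following every chain forward from 'align the sensor array', the steps that must come later are 'inspect the coupling', 'stage the feed line' — 2 of them.
With 2 mandatory successors out of 12 steps total, the latest slot for 'align the sensor array' is 12−2 = 10, and it's reachable by doing all non-successors before 'align the sensor array'.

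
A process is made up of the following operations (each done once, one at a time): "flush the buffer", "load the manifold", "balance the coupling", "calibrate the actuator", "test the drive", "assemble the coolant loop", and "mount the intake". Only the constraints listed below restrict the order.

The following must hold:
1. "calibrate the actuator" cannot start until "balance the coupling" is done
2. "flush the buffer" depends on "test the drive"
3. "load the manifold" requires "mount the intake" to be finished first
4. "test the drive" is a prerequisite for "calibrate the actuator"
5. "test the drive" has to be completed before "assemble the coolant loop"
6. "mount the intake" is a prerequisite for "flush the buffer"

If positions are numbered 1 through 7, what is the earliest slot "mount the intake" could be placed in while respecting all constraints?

1

"mount the intake" has no prerequisites at all, so it can go in position 1.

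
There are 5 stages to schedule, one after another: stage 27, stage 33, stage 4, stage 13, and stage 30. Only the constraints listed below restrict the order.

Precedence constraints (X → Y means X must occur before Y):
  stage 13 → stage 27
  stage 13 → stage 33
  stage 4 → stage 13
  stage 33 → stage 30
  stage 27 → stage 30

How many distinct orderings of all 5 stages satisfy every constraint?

Stage 4 is the only stage with nothing required before it, so every ordering starts there.
Systematically extending each partial ordering one stage at a time and counting, there are 2 complete orderings.

2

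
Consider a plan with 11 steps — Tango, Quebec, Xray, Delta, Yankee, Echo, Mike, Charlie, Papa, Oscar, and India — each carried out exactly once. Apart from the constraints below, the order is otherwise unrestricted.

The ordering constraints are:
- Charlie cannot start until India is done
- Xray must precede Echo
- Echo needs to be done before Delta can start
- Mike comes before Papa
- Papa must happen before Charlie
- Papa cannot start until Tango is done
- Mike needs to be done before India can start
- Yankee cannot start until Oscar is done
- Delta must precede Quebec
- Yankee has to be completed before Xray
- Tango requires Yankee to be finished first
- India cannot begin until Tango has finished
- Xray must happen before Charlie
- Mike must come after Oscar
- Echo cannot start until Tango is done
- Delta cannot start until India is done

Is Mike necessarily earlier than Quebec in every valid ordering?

Yes

Following the dependencies: Mike → India → Delta → Quebec.
That forces Mike before Quebec in every valid schedule.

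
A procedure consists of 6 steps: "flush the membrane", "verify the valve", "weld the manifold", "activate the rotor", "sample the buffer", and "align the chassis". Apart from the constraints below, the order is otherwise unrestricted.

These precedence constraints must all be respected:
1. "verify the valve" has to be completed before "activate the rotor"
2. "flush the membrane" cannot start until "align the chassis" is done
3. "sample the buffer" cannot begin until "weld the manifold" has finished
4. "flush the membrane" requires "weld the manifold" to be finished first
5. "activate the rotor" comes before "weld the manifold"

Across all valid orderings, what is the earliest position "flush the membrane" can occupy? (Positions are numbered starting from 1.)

Every step that must precede "flush the membrane" has to come before it. Tracing all chains that end at "flush the membrane", those steps are: "verify the valve", "weld the manifold", "activate the rotor", "align the chassis" — 4 in total.
With 4 mandatory predecessors, the earliest "flush the membrane" can sit is position 4+1 = 5, and placing just those 4 first achieves it.

5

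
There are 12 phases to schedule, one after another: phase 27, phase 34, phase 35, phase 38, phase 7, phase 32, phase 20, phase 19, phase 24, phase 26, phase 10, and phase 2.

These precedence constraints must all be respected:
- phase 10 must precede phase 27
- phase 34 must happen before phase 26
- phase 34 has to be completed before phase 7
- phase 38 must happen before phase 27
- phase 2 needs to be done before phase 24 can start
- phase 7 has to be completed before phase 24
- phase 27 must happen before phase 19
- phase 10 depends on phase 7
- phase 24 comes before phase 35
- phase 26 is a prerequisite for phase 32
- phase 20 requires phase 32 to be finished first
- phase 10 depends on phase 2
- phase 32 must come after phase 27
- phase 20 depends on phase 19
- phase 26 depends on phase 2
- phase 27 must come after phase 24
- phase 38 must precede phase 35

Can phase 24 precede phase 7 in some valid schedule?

No

Following phase 7 → phase 24, phase 7 must precede phase 24 in every valid ordering.
So no valid ordering can have phase 24 before phase 7.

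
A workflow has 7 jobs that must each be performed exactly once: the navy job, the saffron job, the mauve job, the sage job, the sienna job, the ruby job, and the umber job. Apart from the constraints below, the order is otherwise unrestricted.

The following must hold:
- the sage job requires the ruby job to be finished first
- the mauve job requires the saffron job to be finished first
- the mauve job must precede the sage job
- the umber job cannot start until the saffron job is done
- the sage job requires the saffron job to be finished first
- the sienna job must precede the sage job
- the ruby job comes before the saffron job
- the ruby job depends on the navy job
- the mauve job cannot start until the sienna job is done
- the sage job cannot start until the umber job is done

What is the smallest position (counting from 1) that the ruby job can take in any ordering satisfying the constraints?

The only job forced before the ruby job (directly or transitively) is the navy job.
With 1 mandatory predecessor, the earliest the ruby job can sit is position 1+1 = 2, and placing just that one first achieves it.

2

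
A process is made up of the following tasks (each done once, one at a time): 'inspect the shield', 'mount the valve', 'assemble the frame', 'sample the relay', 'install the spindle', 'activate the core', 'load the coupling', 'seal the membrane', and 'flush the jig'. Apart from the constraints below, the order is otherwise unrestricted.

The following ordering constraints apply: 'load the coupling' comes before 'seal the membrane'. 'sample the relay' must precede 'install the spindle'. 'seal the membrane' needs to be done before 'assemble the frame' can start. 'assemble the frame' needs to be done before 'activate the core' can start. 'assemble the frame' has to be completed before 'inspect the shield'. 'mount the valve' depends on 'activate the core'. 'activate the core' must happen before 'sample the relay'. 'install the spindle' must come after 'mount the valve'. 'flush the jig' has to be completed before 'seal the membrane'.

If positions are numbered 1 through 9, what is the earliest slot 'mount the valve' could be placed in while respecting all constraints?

Working backwards through the constraints from 'mount the valve', its full set of required predecessors is 'assemble the frame', 'activate the core', 'load the coupling', 'seal the membrane', 'flush the jig' — 5 of them.
So at minimum 5 tasks come before 'mount the valve', putting 'mount the valve' no earlier than position 6. That position is achievable by scheduling exactly those predecessors first.

6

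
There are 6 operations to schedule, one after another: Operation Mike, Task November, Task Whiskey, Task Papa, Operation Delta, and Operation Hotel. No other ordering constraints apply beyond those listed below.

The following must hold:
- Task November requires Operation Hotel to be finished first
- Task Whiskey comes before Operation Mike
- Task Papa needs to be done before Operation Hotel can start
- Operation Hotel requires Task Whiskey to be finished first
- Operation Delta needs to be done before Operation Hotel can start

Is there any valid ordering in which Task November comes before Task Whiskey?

No

There is a dependency chain Task Whiskey → Operation Hotel → Task November, so Task November always comes after Task Whiskey.
So no valid ordering can have Task November before Task Whiskey.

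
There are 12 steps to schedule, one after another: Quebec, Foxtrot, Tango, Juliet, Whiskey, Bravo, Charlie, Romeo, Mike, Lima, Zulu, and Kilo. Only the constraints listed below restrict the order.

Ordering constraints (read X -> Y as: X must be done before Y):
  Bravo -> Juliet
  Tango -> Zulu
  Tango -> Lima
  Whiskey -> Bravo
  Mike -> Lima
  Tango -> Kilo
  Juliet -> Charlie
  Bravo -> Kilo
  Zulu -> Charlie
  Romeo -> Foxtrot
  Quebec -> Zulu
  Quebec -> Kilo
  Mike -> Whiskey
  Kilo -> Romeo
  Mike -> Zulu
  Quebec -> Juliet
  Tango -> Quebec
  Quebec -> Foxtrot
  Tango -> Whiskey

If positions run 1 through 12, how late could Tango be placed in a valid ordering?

2

Following every chain forward from Tango, the steps that must come later are Quebec, Foxtrot, Juliet, Whiskey, Bravo, Charlie, Romeo, Lima, Zulu, Kilo — 10 of them.
With 10 mandatory successors out of 12 steps total, the latest slot for Tango is 12−10 = 2, and it's reachable by doing all non-successors before Tango.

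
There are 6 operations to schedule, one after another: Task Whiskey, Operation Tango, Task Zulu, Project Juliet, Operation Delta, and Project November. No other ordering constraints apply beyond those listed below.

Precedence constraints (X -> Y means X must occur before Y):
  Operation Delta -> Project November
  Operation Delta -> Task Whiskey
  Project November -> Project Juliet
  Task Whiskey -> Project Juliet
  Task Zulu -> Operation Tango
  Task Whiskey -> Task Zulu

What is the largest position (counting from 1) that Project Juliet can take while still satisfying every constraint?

No constraint forces any operation after Project Juliet, so it can be placed last, in position 6.

6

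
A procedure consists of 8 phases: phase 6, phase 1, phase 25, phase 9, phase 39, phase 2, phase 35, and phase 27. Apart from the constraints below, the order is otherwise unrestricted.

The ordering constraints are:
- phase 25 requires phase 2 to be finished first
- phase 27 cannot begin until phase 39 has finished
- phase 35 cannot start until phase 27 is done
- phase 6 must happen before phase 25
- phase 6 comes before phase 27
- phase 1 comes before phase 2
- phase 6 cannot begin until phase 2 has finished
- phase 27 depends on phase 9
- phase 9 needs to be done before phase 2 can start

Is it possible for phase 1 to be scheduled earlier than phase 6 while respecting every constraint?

Yes

Every valid ordering already has phase 1 before phase 6 (the constraints require it), so in particular at least one does.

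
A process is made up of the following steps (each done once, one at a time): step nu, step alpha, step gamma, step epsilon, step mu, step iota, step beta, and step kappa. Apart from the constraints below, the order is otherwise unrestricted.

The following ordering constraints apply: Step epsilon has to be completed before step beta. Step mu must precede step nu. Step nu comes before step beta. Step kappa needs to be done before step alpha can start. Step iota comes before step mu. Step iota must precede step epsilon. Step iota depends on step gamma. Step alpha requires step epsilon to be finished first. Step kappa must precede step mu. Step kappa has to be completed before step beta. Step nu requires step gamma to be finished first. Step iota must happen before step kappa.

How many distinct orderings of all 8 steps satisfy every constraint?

Only step gamma has no prerequisites, so it must go first.
Counting all ways to extend the partial order to a total order gives 13.

13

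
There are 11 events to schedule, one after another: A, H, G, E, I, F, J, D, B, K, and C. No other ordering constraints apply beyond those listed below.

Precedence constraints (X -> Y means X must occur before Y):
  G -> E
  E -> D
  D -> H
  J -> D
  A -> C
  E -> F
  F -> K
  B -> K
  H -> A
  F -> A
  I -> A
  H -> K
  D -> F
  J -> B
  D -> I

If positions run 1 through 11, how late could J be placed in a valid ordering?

3

Following every chain forward from J, the events that must come later are A, H, I, F, D, B, K, C — 8 of them.
With 8 mandatory successors out of 11 events total, the latest slot for J is 11−8 = 3, and it's reachable by doing all non-successors before J.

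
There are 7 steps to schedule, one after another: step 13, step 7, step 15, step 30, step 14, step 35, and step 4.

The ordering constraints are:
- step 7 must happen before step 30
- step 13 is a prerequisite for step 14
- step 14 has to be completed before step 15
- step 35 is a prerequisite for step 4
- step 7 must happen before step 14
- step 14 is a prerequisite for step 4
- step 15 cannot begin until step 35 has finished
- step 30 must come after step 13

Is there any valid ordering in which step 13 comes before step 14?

Step 13 is actually forced before step 14 by the constraints, so certainly some valid ordering has step 13 first.

Yes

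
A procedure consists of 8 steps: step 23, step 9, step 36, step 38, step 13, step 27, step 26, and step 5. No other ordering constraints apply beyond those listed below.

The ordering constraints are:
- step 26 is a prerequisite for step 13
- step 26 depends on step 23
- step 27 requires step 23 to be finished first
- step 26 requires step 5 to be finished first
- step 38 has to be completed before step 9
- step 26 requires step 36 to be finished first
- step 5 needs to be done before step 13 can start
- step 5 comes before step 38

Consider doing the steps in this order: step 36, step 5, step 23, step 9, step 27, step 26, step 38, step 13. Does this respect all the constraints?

No

The sequence places step 9 ahead of step 38.
Since step 38 is required before step 9, the ordering is invalid.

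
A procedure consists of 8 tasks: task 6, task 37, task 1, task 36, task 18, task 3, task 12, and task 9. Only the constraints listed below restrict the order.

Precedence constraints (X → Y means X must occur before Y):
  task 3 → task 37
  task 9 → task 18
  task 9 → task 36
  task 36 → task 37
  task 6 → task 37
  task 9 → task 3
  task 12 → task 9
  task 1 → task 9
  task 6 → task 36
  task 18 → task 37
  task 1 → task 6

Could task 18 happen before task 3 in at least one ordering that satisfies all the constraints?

The constraints leave task 18 and task 3 unordered relative to each other; nothing requires task 3 earlier.
That means at least one valid schedule has task 18 before task 3.

Yes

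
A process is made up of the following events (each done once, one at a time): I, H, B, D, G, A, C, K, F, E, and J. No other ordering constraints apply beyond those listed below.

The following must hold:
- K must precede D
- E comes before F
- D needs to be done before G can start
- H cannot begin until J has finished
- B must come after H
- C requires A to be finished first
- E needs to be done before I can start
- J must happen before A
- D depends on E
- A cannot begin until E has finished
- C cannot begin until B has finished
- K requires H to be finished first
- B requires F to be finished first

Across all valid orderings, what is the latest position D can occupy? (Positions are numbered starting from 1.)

10

Following the constraints forward from D, its only required successor is G.
With 1 mandatory successor out of 11 events total, the latest slot for D is 11−1 = 10, and it's reachable by doing all non-successors before D.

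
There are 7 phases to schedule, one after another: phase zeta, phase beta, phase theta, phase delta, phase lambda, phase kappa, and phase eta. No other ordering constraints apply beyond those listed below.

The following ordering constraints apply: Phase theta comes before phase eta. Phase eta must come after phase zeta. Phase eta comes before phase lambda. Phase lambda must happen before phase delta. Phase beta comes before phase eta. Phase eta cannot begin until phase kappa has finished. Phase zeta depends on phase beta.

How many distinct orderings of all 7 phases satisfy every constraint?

The phases with no prerequisites are phase beta, phase theta, phase kappa; any of them can be placed first.
Enumerating by repeatedly choosing an available phase (one whose prerequisites are all placed) gives 12 distinct complete orderings.

12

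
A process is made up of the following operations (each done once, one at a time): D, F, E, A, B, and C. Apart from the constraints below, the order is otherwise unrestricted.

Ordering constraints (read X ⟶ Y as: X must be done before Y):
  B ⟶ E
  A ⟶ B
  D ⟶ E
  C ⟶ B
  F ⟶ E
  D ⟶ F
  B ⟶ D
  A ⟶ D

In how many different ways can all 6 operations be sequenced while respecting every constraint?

The operations with no prerequisites are A, C; any of them can be placed first.
Systematically extending each partial ordering one operation at a time and counting, there are 2 complete orderings.

2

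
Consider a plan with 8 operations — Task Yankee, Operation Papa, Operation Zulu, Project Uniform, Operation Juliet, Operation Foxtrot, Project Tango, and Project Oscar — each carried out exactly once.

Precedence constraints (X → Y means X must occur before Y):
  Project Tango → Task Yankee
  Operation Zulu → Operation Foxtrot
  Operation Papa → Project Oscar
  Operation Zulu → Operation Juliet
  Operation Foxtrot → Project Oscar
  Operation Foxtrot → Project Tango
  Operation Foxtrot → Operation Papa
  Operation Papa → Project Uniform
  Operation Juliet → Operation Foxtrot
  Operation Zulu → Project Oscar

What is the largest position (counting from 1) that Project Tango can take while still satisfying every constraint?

Following the constraints forward from Project Tango, its only required successor is Task Yankee.
So at least 1 operation follows Project Tango, putting Project Tango no later than position 7. That position is achievable by scheduling everything else first.

7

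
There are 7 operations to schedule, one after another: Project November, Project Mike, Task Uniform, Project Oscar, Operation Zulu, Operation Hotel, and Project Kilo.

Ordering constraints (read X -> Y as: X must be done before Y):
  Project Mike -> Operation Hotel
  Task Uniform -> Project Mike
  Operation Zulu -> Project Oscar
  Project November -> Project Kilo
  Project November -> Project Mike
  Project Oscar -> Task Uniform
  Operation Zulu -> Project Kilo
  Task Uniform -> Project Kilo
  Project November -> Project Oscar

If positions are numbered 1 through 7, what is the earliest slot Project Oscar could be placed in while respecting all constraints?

3

Working backwards through the constraints from Project Oscar, its full set of required predecessors is Project November, Operation Zulu — 2 of them.
So at minimum 2 operations come before Project Oscar, putting Project Oscar no earlier than position 3. That position is achievable by scheduling exactly those predecessors first.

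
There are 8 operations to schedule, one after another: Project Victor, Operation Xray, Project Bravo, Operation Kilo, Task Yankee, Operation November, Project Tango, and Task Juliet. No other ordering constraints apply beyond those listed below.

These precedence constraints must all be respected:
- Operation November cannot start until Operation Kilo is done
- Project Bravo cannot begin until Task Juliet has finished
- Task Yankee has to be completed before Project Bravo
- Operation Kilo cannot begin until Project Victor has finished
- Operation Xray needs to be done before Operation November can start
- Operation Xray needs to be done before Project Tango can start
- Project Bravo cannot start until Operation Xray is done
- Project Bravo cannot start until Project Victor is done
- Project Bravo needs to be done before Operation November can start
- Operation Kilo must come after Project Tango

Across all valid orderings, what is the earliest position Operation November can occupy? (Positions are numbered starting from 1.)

The operations that are forced before Operation November, directly or transitively, are Project Victor, Operation Xray, Project Bravo, Operation Kilo, Task Yankee, Project Tango, Task Juliet. That's 7 operations.
So at minimum 7 operations come before Operation November, putting Operation November no earlier than position 8. That position is achievable by scheduling exactly those predecessors first.

8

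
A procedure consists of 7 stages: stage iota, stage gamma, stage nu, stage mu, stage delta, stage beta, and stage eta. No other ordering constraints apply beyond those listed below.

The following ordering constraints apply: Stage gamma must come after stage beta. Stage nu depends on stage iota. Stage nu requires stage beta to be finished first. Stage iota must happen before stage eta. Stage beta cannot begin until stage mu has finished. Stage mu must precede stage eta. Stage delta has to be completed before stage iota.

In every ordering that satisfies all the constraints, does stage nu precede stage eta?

No

Stage nu and stage eta are not related by any chain of constraints.
So stage nu can come before stage eta or after — it is not forced.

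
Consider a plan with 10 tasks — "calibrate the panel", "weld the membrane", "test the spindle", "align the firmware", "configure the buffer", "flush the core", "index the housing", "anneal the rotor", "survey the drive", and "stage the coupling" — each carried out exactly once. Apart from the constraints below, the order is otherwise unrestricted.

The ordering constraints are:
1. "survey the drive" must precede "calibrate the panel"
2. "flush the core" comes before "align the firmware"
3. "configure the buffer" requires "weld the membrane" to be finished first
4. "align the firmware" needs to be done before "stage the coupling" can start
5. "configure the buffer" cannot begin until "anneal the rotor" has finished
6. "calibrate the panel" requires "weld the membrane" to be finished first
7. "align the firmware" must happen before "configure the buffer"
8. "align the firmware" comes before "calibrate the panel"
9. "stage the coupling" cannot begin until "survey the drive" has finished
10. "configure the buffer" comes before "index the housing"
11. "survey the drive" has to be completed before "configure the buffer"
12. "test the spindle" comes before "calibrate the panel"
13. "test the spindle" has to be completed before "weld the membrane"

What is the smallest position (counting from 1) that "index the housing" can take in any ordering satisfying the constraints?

8

Working backwards through the constraints from "index the housing", its full set of required predecessors is "weld the membrane", "test the spindle", "align the firmware", "configure the buffer", "flush the core", "anneal the rotor", "survey the drive" — 7 of them.
So at minimum 7 tasks come before "index the housing", putting "index the housing" no earlier than position 8. That position is achievable by scheduling exactly those predecessors first.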